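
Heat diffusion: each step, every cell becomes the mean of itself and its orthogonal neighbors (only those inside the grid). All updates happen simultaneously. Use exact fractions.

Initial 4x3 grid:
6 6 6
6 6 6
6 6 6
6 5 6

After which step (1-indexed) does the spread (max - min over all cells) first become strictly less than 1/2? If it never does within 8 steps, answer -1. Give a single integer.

Answer: 1

Derivation:
Step 1: max=6, min=17/3, spread=1/3
  -> spread < 1/2 first at step 1
Step 2: max=6, min=1373/240, spread=67/240
Step 3: max=6, min=12523/2160, spread=437/2160
Step 4: max=5991/1000, min=5026469/864000, spread=29951/172800
Step 5: max=20171/3375, min=45440179/7776000, spread=206761/1555200
Step 6: max=32234329/5400000, min=18206204429/3110400000, spread=14430763/124416000
Step 7: max=2574347273/432000000, min=1094636258311/186624000000, spread=139854109/1492992000
Step 8: max=231428771023/38880000000, min=65762168109749/11197440000000, spread=7114543559/89579520000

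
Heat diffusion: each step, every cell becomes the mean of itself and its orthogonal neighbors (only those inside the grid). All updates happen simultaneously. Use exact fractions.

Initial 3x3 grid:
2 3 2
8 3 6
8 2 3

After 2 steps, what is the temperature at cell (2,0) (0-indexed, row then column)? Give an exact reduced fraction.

Answer: 61/12

Derivation:
Step 1: cell (2,0) = 6
Step 2: cell (2,0) = 61/12
Full grid after step 2:
  145/36 149/40 29/9
  1199/240 393/100 457/120
  61/12 271/60 67/18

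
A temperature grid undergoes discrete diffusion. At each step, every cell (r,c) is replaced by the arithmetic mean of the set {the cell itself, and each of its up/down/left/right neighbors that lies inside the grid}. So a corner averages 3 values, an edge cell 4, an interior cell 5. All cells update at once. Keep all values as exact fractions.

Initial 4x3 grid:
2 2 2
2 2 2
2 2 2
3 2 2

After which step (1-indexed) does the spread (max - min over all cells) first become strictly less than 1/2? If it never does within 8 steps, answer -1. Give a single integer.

Step 1: max=7/3, min=2, spread=1/3
  -> spread < 1/2 first at step 1
Step 2: max=41/18, min=2, spread=5/18
Step 3: max=473/216, min=2, spread=41/216
Step 4: max=56057/25920, min=2, spread=4217/25920
Step 5: max=3319549/1555200, min=14479/7200, spread=38417/311040
Step 6: max=197824211/93312000, min=290597/144000, spread=1903471/18662400
Step 7: max=11798429089/5598720000, min=8755759/4320000, spread=18038617/223948800
Step 8: max=705114582851/335923200000, min=790526759/388800000, spread=883978523/13436928000

Answer: 1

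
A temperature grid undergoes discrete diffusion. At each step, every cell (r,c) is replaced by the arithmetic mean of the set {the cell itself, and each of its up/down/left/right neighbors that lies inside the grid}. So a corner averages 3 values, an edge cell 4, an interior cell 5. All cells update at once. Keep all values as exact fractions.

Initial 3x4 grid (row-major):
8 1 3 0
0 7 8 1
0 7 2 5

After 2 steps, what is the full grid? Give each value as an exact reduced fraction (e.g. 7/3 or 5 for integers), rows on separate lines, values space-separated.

After step 1:
  3 19/4 3 4/3
  15/4 23/5 21/5 7/2
  7/3 4 11/2 8/3
After step 2:
  23/6 307/80 797/240 47/18
  821/240 213/50 104/25 117/40
  121/36 493/120 491/120 35/9

Answer: 23/6 307/80 797/240 47/18
821/240 213/50 104/25 117/40
121/36 493/120 491/120 35/9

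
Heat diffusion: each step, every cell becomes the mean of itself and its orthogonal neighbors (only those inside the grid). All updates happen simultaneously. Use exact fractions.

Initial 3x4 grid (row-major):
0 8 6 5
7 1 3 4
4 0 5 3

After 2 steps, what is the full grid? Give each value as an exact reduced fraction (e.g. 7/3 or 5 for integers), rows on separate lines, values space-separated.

After step 1:
  5 15/4 11/2 5
  3 19/5 19/5 15/4
  11/3 5/2 11/4 4
After step 2:
  47/12 361/80 361/80 19/4
  58/15 337/100 98/25 331/80
  55/18 763/240 261/80 7/2

Answer: 47/12 361/80 361/80 19/4
58/15 337/100 98/25 331/80
55/18 763/240 261/80 7/2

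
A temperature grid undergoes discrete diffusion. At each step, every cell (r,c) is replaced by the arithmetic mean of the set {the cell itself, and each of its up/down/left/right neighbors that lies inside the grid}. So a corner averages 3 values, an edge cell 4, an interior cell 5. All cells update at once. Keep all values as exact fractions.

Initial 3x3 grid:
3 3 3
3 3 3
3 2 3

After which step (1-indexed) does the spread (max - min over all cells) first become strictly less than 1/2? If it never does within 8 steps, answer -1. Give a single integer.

Step 1: max=3, min=8/3, spread=1/3
  -> spread < 1/2 first at step 1
Step 2: max=3, min=653/240, spread=67/240
Step 3: max=593/200, min=6043/2160, spread=1807/10800
Step 4: max=15839/5400, min=2434037/864000, spread=33401/288000
Step 5: max=1576609/540000, min=22098067/7776000, spread=3025513/38880000
Step 6: max=83644051/28800000, min=8866273133/3110400000, spread=53531/995328
Step 7: max=22536883949/7776000000, min=533839074151/186624000000, spread=450953/11943936
Step 8: max=2698351389481/933120000000, min=32083416439397/11197440000000, spread=3799043/143327232

Answer: 1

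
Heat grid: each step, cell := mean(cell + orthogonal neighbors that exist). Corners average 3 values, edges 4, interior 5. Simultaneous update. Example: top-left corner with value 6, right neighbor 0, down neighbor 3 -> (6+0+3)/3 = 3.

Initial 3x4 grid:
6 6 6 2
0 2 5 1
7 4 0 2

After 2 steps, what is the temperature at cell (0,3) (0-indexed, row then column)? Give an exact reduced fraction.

Step 1: cell (0,3) = 3
Step 2: cell (0,3) = 41/12
Full grid after step 2:
  17/4 343/80 311/80 41/12
  889/240 91/25 81/25 93/40
  32/9 49/15 49/20 25/12

Answer: 41/12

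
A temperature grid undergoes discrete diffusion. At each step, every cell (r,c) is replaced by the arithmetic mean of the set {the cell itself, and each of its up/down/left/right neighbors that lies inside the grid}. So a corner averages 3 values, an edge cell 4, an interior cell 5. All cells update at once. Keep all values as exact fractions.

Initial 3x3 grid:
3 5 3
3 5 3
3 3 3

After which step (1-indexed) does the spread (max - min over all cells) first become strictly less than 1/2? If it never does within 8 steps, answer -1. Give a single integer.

Answer: 2

Derivation:
Step 1: max=4, min=3, spread=1
Step 2: max=227/60, min=133/40, spread=11/24
  -> spread < 1/2 first at step 2
Step 3: max=13399/3600, min=203/60, spread=1219/3600
Step 4: max=788603/216000, min=164759/48000, spread=755/3456
Step 5: max=46985491/12960000, min=30000119/8640000, spread=6353/41472
Step 6: max=2797858127/777600000, min=1809477293/518400000, spread=53531/497664
Step 7: max=167208444319/46656000000, min=4041614173/1152000000, spread=450953/5971968
Step 8: max=9998429793443/2799360000000, min=6566686450837/1866240000000, spread=3799043/71663616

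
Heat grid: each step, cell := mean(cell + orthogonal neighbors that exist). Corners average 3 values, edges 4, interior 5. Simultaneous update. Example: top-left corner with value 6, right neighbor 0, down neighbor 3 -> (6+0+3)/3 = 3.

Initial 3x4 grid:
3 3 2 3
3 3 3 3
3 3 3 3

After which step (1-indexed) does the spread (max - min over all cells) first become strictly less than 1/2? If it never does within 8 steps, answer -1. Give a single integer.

Answer: 1

Derivation:
Step 1: max=3, min=8/3, spread=1/3
  -> spread < 1/2 first at step 1
Step 2: max=3, min=329/120, spread=31/120
Step 3: max=3, min=3029/1080, spread=211/1080
Step 4: max=5353/1800, min=307103/108000, spread=14077/108000
Step 5: max=320317/108000, min=2775593/972000, spread=5363/48600
Step 6: max=177131/60000, min=83739191/29160000, spread=93859/1166400
Step 7: max=286263533/97200000, min=5038525519/1749600000, spread=4568723/69984000
Step 8: max=8566381111/2916000000, min=303147564371/104976000000, spread=8387449/167961600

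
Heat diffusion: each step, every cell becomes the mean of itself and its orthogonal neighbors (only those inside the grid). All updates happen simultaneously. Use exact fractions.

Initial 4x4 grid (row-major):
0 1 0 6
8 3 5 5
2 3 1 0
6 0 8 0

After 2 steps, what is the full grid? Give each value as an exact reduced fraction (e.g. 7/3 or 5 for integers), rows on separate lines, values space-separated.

Answer: 29/12 11/4 157/60 32/9
15/4 257/100 86/25 359/120
187/60 91/25 47/20 347/120
35/9 329/120 377/120 77/36

Derivation:
After step 1:
  3 1 3 11/3
  13/4 4 14/5 4
  19/4 9/5 17/5 3/2
  8/3 17/4 9/4 8/3
After step 2:
  29/12 11/4 157/60 32/9
  15/4 257/100 86/25 359/120
  187/60 91/25 47/20 347/120
  35/9 329/120 377/120 77/36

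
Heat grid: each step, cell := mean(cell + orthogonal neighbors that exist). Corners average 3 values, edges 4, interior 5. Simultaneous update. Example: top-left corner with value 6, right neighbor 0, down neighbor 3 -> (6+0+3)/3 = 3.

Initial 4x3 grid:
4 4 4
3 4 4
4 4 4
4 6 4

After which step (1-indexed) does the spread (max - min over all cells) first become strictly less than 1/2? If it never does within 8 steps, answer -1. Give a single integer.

Step 1: max=14/3, min=11/3, spread=1
Step 2: max=547/120, min=449/120, spread=49/60
Step 3: max=4757/1080, min=4109/1080, spread=3/5
Step 4: max=1866763/432000, min=125711/32400, spread=571849/1296000
  -> spread < 1/2 first at step 4
Step 5: max=16635233/3888000, min=3793097/972000, spread=97523/259200
Step 6: max=987774007/233280000, min=114959129/29160000, spread=302671/1036800
Step 7: max=58937157413/13996800000, min=6936356311/1749600000, spread=45950759/186624000
Step 8: max=3515723355967/839808000000, min=418659705449/104976000000, spread=443855233/2239488000

Answer: 4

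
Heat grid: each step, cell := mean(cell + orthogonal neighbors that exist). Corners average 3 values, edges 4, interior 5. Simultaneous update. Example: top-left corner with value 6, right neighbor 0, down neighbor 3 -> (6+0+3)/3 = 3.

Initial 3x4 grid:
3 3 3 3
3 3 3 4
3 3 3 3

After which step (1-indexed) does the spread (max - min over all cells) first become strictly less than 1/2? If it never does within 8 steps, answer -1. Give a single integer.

Answer: 1

Derivation:
Step 1: max=10/3, min=3, spread=1/3
  -> spread < 1/2 first at step 1
Step 2: max=787/240, min=3, spread=67/240
Step 3: max=6917/2160, min=3, spread=437/2160
Step 4: max=2749531/864000, min=3009/1000, spread=29951/172800
Step 5: max=24543821/7776000, min=10204/3375, spread=206761/1555200
Step 6: max=9787395571/3110400000, min=16365671/5400000, spread=14430763/124416000
Step 7: max=584979741689/186624000000, min=1313652727/432000000, spread=139854109/1492992000
Step 8: max=35014791890251/11197440000000, min=118491228977/38880000000, spread=7114543559/89579520000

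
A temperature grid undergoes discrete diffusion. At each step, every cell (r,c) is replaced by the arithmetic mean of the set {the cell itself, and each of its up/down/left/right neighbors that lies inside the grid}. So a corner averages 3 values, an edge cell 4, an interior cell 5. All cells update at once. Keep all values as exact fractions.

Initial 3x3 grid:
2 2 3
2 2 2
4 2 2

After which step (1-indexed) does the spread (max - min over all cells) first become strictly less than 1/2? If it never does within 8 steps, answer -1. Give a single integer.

Answer: 2

Derivation:
Step 1: max=8/3, min=2, spread=2/3
Step 2: max=23/9, min=103/48, spread=59/144
  -> spread < 1/2 first at step 2
Step 3: max=257/108, min=473/216, spread=41/216
Step 4: max=15289/6480, min=384367/172800, spread=70019/518400
Step 5: max=901493/388800, min=1729961/777600, spread=2921/31104
Step 6: max=53860621/23328000, min=104644867/46656000, spread=24611/373248
Step 7: max=3212652737/1399680000, min=6295724849/2799360000, spread=207329/4478976
Step 8: max=192277411489/83980800000, min=379096588603/167961600000, spread=1746635/53747712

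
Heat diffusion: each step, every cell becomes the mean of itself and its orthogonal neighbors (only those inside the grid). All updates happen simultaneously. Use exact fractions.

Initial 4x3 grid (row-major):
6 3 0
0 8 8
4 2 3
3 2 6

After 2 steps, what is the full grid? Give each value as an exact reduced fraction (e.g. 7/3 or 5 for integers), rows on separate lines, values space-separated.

After step 1:
  3 17/4 11/3
  9/2 21/5 19/4
  9/4 19/5 19/4
  3 13/4 11/3
After step 2:
  47/12 907/240 38/9
  279/80 43/10 521/120
  271/80 73/20 509/120
  17/6 823/240 35/9

Answer: 47/12 907/240 38/9
279/80 43/10 521/120
271/80 73/20 509/120
17/6 823/240 35/9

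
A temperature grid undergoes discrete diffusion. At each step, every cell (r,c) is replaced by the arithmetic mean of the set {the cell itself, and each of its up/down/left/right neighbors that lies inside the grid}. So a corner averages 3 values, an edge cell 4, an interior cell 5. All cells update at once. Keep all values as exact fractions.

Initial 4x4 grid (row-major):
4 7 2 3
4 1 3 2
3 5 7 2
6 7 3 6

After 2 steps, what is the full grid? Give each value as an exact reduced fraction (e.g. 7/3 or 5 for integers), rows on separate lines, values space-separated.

Answer: 23/6 65/16 151/48 103/36
33/8 181/50 69/20 145/48
523/120 447/100 108/25 173/48
181/36 157/30 14/3 41/9

Derivation:
After step 1:
  5 7/2 15/4 7/3
  3 4 3 5/2
  9/2 23/5 4 17/4
  16/3 21/4 23/4 11/3
After step 2:
  23/6 65/16 151/48 103/36
  33/8 181/50 69/20 145/48
  523/120 447/100 108/25 173/48
  181/36 157/30 14/3 41/9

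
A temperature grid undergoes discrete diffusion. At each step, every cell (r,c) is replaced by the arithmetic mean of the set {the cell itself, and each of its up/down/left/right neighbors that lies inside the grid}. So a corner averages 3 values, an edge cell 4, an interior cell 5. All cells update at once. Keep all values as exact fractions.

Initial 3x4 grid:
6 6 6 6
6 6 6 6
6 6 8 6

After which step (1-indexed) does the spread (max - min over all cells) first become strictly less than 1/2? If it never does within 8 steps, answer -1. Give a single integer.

Step 1: max=20/3, min=6, spread=2/3
Step 2: max=391/60, min=6, spread=31/60
Step 3: max=3451/540, min=6, spread=211/540
  -> spread < 1/2 first at step 3
Step 4: max=340897/54000, min=5447/900, spread=14077/54000
Step 5: max=3056407/486000, min=327683/54000, spread=5363/24300
Step 6: max=91220809/14580000, min=182869/30000, spread=93859/583200
Step 7: max=5459074481/874800000, min=296936467/48600000, spread=4568723/34992000
Step 8: max=326708435629/52488000000, min=8929618889/1458000000, spread=8387449/83980800

Answer: 3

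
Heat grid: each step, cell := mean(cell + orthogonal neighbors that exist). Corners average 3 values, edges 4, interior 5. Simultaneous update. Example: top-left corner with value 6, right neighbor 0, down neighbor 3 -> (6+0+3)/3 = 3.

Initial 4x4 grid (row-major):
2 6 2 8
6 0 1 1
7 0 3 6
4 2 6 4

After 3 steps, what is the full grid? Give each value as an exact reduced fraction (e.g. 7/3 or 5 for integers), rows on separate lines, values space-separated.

Answer: 7891/2160 22729/7200 24337/7200 7249/2160
6151/1800 19237/6000 17479/6000 12791/3600
6503/1800 18629/6000 20231/6000 511/144
7859/2160 25457/7200 1025/288 8657/2160

Derivation:
After step 1:
  14/3 5/2 17/4 11/3
  15/4 13/5 7/5 4
  17/4 12/5 16/5 7/2
  13/3 3 15/4 16/3
After step 2:
  131/36 841/240 709/240 143/36
  229/60 253/100 309/100 377/120
  221/60 309/100 57/20 481/120
  139/36 809/240 917/240 151/36
After step 3:
  7891/2160 22729/7200 24337/7200 7249/2160
  6151/1800 19237/6000 17479/6000 12791/3600
  6503/1800 18629/6000 20231/6000 511/144
  7859/2160 25457/7200 1025/288 8657/2160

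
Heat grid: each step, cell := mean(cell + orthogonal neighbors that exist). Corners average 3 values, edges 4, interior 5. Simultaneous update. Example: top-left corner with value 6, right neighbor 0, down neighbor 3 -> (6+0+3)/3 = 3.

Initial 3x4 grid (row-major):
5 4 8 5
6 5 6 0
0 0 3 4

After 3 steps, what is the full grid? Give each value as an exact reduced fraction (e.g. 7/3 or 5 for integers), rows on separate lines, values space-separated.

After step 1:
  5 11/2 23/4 13/3
  4 21/5 22/5 15/4
  2 2 13/4 7/3
After step 2:
  29/6 409/80 1199/240 83/18
  19/5 201/50 427/100 889/240
  8/3 229/80 719/240 28/9
After step 3:
  3299/720 11377/2400 34181/7200 599/135
  383/100 4013/1000 23983/6000 56507/14400
  2239/720 2509/800 23831/7200 883/270

Answer: 3299/720 11377/2400 34181/7200 599/135
383/100 4013/1000 23983/6000 56507/14400
2239/720 2509/800 23831/7200 883/270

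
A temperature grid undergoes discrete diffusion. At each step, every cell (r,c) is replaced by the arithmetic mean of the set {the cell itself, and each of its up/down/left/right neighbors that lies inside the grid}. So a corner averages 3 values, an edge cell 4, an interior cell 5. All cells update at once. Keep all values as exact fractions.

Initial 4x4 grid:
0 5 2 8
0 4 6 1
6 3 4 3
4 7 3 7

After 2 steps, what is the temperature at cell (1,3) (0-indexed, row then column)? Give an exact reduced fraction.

Answer: 919/240

Derivation:
Step 1: cell (1,3) = 9/2
Step 2: cell (1,3) = 919/240
Full grid after step 2:
  83/36 199/60 113/30 161/36
  661/240 341/100 411/100 919/240
  973/240 197/50 21/5 983/240
  79/18 599/120 529/120 40/9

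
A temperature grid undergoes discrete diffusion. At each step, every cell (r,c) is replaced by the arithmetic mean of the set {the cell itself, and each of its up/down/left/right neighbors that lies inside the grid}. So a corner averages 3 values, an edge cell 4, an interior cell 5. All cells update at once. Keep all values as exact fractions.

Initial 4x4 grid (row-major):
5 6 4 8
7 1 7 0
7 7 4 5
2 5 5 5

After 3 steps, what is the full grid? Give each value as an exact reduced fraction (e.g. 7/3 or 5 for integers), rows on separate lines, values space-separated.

Answer: 107/20 3869/800 12023/2400 3209/720
12097/2400 26/5 8923/2000 2837/600
7559/1440 28783/6000 123/25 2623/600
10693/2160 1811/360 2783/600 853/180

Derivation:
After step 1:
  6 4 25/4 4
  5 28/5 16/5 5
  23/4 24/5 28/5 7/2
  14/3 19/4 19/4 5
After step 2:
  5 437/80 349/80 61/12
  447/80 113/25 513/100 157/40
  1213/240 53/10 437/100 191/40
  91/18 569/120 201/40 53/12
After step 3:
  107/20 3869/800 12023/2400 3209/720
  12097/2400 26/5 8923/2000 2837/600
  7559/1440 28783/6000 123/25 2623/600
  10693/2160 1811/360 2783/600 853/180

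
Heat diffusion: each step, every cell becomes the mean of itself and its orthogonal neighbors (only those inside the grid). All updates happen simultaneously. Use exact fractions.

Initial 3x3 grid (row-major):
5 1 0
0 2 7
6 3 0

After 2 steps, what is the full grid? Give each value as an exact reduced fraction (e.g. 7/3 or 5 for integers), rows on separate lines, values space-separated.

After step 1:
  2 2 8/3
  13/4 13/5 9/4
  3 11/4 10/3
After step 2:
  29/12 139/60 83/36
  217/80 257/100 217/80
  3 701/240 25/9

Answer: 29/12 139/60 83/36
217/80 257/100 217/80
3 701/240 25/9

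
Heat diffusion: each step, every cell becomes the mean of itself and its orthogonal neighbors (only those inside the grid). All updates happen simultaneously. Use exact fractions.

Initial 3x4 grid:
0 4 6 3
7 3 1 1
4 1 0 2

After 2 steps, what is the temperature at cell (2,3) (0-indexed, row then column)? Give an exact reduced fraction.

Answer: 5/4

Derivation:
Step 1: cell (2,3) = 1
Step 2: cell (2,3) = 5/4
Full grid after step 2:
  125/36 817/240 737/240 103/36
  431/120 283/100 233/100 497/240
  19/6 51/20 31/20 5/4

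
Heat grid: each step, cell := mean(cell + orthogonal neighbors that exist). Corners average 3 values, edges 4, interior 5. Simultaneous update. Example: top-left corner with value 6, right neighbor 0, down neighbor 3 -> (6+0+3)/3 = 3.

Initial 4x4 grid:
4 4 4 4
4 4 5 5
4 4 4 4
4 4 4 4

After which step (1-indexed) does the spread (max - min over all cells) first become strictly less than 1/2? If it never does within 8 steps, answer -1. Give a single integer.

Answer: 2

Derivation:
Step 1: max=9/2, min=4, spread=1/2
Step 2: max=1049/240, min=4, spread=89/240
  -> spread < 1/2 first at step 2
Step 3: max=584/135, min=4, spread=44/135
Step 4: max=69677/16200, min=2413/600, spread=2263/8100
Step 5: max=83033/19440, min=24209/6000, spread=7181/30375
Step 6: max=30981337/7290000, min=546851/135000, spread=1451383/7290000
Step 7: max=925174183/218700000, min=3290927/810000, spread=36623893/218700000
Step 8: max=27656676001/6561000000, min=165018379/40500000, spread=923698603/6561000000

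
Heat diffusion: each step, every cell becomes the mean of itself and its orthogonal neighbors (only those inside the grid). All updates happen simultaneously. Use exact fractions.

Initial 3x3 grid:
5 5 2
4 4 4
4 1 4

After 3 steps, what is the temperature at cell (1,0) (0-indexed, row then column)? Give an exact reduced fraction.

Step 1: cell (1,0) = 17/4
Step 2: cell (1,0) = 931/240
Step 3: cell (1,0) = 55457/14400
Full grid after step 3:
  8761/2160 7079/1800 4013/1080
  55457/14400 5471/1500 25441/7200
  1271/360 5473/1600 2377/720

Answer: 55457/14400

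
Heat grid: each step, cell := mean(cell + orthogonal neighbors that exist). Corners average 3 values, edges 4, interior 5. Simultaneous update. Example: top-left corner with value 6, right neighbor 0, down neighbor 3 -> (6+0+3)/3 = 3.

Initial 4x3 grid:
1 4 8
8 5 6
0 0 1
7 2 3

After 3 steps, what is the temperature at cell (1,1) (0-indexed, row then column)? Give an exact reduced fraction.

Step 1: cell (1,1) = 23/5
Step 2: cell (1,1) = 96/25
Step 3: cell (1,1) = 24431/6000
Full grid after step 3:
  9371/2160 32357/7200 97/20
  26927/7200 24431/6000 1223/300
  8009/2400 6027/2000 1289/400
  689/240 281/100 307/120

Answer: 24431/6000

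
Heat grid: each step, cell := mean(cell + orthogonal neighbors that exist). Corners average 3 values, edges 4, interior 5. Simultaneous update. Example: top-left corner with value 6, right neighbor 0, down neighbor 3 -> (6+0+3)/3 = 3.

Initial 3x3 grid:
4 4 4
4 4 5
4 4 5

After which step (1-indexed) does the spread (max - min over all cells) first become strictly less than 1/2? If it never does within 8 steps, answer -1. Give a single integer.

Answer: 2

Derivation:
Step 1: max=14/3, min=4, spread=2/3
Step 2: max=161/36, min=4, spread=17/36
  -> spread < 1/2 first at step 2
Step 3: max=9487/2160, min=731/180, spread=143/432
Step 4: max=561149/129600, min=11063/2700, spread=1205/5184
Step 5: max=33403303/7776000, min=297541/72000, spread=10151/62208
Step 6: max=1991909141/466560000, min=80769209/19440000, spread=85517/746496
Step 7: max=119046790927/27993600000, min=9732953671/2332800000, spread=720431/8957952
Step 8: max=7122078194669/1679616000000, min=24400161863/5832000000, spread=6069221/107495424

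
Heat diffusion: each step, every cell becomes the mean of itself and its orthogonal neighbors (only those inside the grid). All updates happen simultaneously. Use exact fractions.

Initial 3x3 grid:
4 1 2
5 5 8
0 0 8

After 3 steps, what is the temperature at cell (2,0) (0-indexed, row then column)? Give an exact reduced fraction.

Answer: 6763/2160

Derivation:
Step 1: cell (2,0) = 5/3
Step 2: cell (2,0) = 101/36
Step 3: cell (2,0) = 6763/2160
Full grid after step 3:
  3529/1080 2209/600 8803/2160
  7811/2400 3707/1000 20897/4800
  6763/2160 17947/4800 2327/540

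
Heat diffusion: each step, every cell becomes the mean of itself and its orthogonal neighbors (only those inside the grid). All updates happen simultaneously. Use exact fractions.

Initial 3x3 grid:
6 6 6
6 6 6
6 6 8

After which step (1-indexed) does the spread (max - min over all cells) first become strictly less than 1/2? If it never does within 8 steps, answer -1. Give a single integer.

Step 1: max=20/3, min=6, spread=2/3
Step 2: max=59/9, min=6, spread=5/9
Step 3: max=689/108, min=6, spread=41/108
  -> spread < 1/2 first at step 3
Step 4: max=41011/6480, min=1091/180, spread=347/1296
Step 5: max=2439737/388800, min=10957/1800, spread=2921/15552
Step 6: max=145796539/23328000, min=1321483/216000, spread=24611/186624
Step 7: max=8716802033/1399680000, min=29816741/4860000, spread=207329/2239488
Step 8: max=521914752451/83980800000, min=1594001599/259200000, spread=1746635/26873856

Answer: 3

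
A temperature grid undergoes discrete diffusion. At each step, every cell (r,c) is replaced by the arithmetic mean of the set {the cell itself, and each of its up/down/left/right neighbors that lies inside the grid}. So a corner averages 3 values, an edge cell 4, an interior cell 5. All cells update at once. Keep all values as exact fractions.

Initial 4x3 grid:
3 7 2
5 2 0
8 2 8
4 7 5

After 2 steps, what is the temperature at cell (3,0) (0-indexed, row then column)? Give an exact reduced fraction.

Answer: 187/36

Derivation:
Step 1: cell (3,0) = 19/3
Step 2: cell (3,0) = 187/36
Full grid after step 2:
  13/3 147/40 19/6
  349/80 98/25 259/80
  1259/240 108/25 1129/240
  187/36 229/40 179/36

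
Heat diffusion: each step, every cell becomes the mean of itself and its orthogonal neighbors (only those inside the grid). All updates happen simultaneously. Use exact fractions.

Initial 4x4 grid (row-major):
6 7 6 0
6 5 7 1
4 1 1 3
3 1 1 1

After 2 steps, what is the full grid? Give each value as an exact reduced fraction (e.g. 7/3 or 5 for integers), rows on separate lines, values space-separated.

Answer: 211/36 169/30 13/3 121/36
1217/240 457/100 391/100 127/48
829/240 76/25 23/10 511/240
23/9 227/120 203/120 25/18

Derivation:
After step 1:
  19/3 6 5 7/3
  21/4 26/5 4 11/4
  7/2 12/5 13/5 3/2
  8/3 3/2 1 5/3
After step 2:
  211/36 169/30 13/3 121/36
  1217/240 457/100 391/100 127/48
  829/240 76/25 23/10 511/240
  23/9 227/120 203/120 25/18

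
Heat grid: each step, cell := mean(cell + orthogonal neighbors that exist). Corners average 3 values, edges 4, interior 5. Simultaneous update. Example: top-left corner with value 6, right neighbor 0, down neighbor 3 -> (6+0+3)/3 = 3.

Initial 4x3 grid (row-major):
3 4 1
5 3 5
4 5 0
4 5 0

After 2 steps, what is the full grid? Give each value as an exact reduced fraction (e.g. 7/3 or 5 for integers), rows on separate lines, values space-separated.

After step 1:
  4 11/4 10/3
  15/4 22/5 9/4
  9/2 17/5 5/2
  13/3 7/2 5/3
After step 2:
  7/2 869/240 25/9
  333/80 331/100 749/240
  959/240 183/50 589/240
  37/9 129/40 23/9

Answer: 7/2 869/240 25/9
333/80 331/100 749/240
959/240 183/50 589/240
37/9 129/40 23/9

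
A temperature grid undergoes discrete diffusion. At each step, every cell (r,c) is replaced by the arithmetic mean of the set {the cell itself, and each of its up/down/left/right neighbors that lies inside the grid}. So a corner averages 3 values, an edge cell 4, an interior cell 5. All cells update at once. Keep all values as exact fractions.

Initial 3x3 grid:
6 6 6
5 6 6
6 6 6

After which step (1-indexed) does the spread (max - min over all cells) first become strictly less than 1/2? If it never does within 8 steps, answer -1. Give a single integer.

Step 1: max=6, min=17/3, spread=1/3
  -> spread < 1/2 first at step 1
Step 2: max=6, min=1373/240, spread=67/240
Step 3: max=1193/200, min=12523/2160, spread=1807/10800
Step 4: max=32039/5400, min=5026037/864000, spread=33401/288000
Step 5: max=3196609/540000, min=45426067/7776000, spread=3025513/38880000
Step 6: max=170044051/28800000, min=18197473133/3110400000, spread=53531/995328
Step 7: max=45864883949/7776000000, min=1093711074151/186624000000, spread=450953/11943936
Step 8: max=5497711389481/933120000000, min=65675736439397/11197440000000, spread=3799043/143327232

Answer: 1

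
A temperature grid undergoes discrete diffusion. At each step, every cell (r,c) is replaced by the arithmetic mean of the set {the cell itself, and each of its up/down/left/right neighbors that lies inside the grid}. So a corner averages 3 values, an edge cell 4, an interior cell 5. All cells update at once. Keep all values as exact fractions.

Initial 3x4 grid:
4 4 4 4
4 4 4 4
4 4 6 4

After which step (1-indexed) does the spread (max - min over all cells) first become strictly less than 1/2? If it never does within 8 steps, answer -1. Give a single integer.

Answer: 3

Derivation:
Step 1: max=14/3, min=4, spread=2/3
Step 2: max=271/60, min=4, spread=31/60
Step 3: max=2371/540, min=4, spread=211/540
  -> spread < 1/2 first at step 3
Step 4: max=232897/54000, min=3647/900, spread=14077/54000
Step 5: max=2084407/486000, min=219683/54000, spread=5363/24300
Step 6: max=62060809/14580000, min=122869/30000, spread=93859/583200
Step 7: max=3709474481/874800000, min=199736467/48600000, spread=4568723/34992000
Step 8: max=221732435629/52488000000, min=6013618889/1458000000, spread=8387449/83980800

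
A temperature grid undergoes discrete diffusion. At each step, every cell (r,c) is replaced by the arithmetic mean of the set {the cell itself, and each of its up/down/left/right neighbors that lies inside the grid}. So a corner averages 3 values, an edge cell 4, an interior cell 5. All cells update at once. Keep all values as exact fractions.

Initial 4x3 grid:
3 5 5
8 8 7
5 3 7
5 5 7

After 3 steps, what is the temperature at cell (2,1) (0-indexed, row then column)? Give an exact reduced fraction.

Answer: 4303/750

Derivation:
Step 1: cell (2,1) = 28/5
Step 2: cell (2,1) = 561/100
Step 3: cell (2,1) = 4303/750
Full grid after step 3:
  6061/1080 27587/4800 1589/270
  40763/7200 11613/2000 43513/7200
  13111/2400 4303/750 42683/7200
  3847/720 19759/3600 12551/2160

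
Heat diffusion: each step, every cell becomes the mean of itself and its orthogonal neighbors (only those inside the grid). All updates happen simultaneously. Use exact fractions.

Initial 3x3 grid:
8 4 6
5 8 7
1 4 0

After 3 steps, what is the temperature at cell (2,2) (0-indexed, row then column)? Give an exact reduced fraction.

Step 1: cell (2,2) = 11/3
Step 2: cell (2,2) = 73/18
Step 3: cell (2,2) = 4703/1080
Full grid after step 3:
  3019/540 40991/7200 12031/2160
  12097/2400 15067/3000 72457/14400
  9371/2160 20719/4800 4703/1080

Answer: 4703/1080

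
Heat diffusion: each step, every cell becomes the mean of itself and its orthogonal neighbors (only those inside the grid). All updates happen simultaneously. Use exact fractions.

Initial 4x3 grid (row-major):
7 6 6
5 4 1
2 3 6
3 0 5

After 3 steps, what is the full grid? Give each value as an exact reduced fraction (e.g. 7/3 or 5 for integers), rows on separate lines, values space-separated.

Answer: 197/40 69931/14400 9923/2160
10301/2400 12577/3000 1883/450
24043/7200 10267/3000 12959/3600
607/216 43291/14400 1415/432

Derivation:
After step 1:
  6 23/4 13/3
  9/2 19/5 17/4
  13/4 3 15/4
  5/3 11/4 11/3
After step 2:
  65/12 1193/240 43/9
  351/80 213/50 121/30
  149/48 331/100 11/3
  23/9 133/48 61/18
After step 3:
  197/40 69931/14400 9923/2160
  10301/2400 12577/3000 1883/450
  24043/7200 10267/3000 12959/3600
  607/216 43291/14400 1415/432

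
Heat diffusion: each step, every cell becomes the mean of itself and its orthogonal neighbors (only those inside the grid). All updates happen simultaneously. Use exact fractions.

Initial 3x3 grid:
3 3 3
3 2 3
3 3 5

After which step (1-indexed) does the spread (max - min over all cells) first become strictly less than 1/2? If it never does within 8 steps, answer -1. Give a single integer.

Answer: 3

Derivation:
Step 1: max=11/3, min=11/4, spread=11/12
Step 2: max=61/18, min=17/6, spread=5/9
Step 3: max=3509/1080, min=1033/360, spread=41/108
  -> spread < 1/2 first at step 3
Step 4: max=205483/64800, min=62711/21600, spread=347/1296
Step 5: max=12159101/3888000, min=3809617/1296000, spread=2921/15552
Step 6: max=722415547/233280000, min=230550599/77760000, spread=24611/186624
Step 7: max=43067855309/13996800000, min=13924016353/4665600000, spread=207329/2239488
Step 8: max=2572184335723/839808000000, min=839200663991/279936000000, spread=1746635/26873856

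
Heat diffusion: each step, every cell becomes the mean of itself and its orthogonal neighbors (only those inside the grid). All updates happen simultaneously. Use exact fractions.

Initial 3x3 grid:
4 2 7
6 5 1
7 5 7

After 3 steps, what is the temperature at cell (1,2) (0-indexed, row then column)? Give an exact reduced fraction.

Step 1: cell (1,2) = 5
Step 2: cell (1,2) = 247/60
Step 3: cell (1,2) = 16619/3600
Full grid after step 3:
  67/15 32063/7200 4429/1080
  4057/800 6853/1500 16619/3600
  1883/360 4711/900 2567/540

Answer: 16619/3600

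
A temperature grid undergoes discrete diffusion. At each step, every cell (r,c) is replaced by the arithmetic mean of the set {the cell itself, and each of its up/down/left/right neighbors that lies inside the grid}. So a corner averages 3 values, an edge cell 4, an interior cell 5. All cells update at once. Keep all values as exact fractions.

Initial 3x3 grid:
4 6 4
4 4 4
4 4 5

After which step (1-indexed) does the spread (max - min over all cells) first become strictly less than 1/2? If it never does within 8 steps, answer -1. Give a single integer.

Step 1: max=14/3, min=4, spread=2/3
Step 2: max=547/120, min=49/12, spread=19/40
  -> spread < 1/2 first at step 2
Step 3: max=9679/2160, min=3023/720, spread=61/216
Step 4: max=573113/129600, min=182521/43200, spread=511/2592
Step 5: max=34252111/7776000, min=11058287/2592000, spread=4309/31104
Step 6: max=2043591017/466560000, min=666074089/155520000, spread=36295/373248
Step 7: max=122277658399/27993600000, min=40122192383/9331200000, spread=305773/4478976
Step 8: max=7317973692953/1679616000000, min=2412491741401/559872000000, spread=2575951/53747712

Answer: 2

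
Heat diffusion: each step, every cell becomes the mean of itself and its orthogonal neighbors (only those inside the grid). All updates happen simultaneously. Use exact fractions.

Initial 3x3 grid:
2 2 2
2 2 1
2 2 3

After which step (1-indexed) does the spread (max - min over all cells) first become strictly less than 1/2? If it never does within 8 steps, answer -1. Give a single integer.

Step 1: max=9/4, min=5/3, spread=7/12
Step 2: max=25/12, min=28/15, spread=13/60
  -> spread < 1/2 first at step 2
Step 3: max=9827/4800, min=253/135, spread=7483/43200
Step 4: max=87457/43200, min=207779/108000, spread=21727/216000
Step 5: max=11522681/5760000, min=1876289/972000, spread=10906147/155520000
Step 6: max=310334713/155520000, min=227079941/116640000, spread=36295/746496
Step 7: max=18530162411/9331200000, min=3414684163/1749600000, spread=305773/8957952
Step 8: max=1109682305617/559872000000, min=822199420619/419904000000, spread=2575951/107495424

Answer: 2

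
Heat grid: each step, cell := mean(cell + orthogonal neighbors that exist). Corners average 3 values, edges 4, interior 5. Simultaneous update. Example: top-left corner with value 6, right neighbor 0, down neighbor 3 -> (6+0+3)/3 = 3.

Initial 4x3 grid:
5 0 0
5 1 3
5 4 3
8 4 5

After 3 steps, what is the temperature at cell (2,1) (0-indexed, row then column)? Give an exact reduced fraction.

Step 1: cell (2,1) = 17/5
Step 2: cell (2,1) = 41/10
Step 3: cell (2,1) = 4607/1200
Full grid after step 3:
  401/135 3283/1440 29/15
  2537/720 1799/600 287/120
  3253/720 4607/1200 209/60
  10579/2160 13309/2880 971/240

Answer: 4607/1200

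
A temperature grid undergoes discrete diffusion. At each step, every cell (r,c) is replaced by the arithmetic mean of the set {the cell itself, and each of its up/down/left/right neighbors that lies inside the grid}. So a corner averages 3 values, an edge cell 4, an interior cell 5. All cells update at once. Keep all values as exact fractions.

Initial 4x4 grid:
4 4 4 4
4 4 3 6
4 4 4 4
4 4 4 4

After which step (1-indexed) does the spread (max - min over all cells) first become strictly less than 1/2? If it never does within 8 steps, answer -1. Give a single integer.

Step 1: max=14/3, min=15/4, spread=11/12
Step 2: max=1057/240, min=311/80, spread=31/60
Step 3: max=4601/1080, min=7887/2000, spread=17101/54000
  -> spread < 1/2 first at step 3
Step 4: max=905413/216000, min=47533/12000, spread=49819/216000
Step 5: max=4040279/972000, min=859051/216000, spread=349099/1944000
Step 6: max=802410487/194400000, min=21521653/5400000, spread=27630979/194400000
Step 7: max=3598764341/874800000, min=431344939/108000000, spread=1048703351/8748000000
Step 8: max=107579246669/26244000000, min=648458689/162000000, spread=2528939051/26244000000

Answer: 3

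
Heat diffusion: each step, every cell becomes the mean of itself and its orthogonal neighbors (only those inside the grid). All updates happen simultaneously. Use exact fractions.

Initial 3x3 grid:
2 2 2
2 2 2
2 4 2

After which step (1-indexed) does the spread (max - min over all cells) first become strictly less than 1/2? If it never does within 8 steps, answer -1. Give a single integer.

Step 1: max=8/3, min=2, spread=2/3
Step 2: max=307/120, min=2, spread=67/120
Step 3: max=2597/1080, min=207/100, spread=1807/5400
  -> spread < 1/2 first at step 3
Step 4: max=1021963/432000, min=5761/2700, spread=33401/144000
Step 5: max=9005933/3888000, min=583391/270000, spread=3025513/19440000
Step 6: max=3575326867/1555200000, min=31555949/14400000, spread=53531/497664
Step 7: max=212656925849/93312000000, min=8567116051/3888000000, spread=450953/5971968
Step 8: max=12706343560603/5598720000000, min=1034128610519/466560000000, spread=3799043/71663616

Answer: 3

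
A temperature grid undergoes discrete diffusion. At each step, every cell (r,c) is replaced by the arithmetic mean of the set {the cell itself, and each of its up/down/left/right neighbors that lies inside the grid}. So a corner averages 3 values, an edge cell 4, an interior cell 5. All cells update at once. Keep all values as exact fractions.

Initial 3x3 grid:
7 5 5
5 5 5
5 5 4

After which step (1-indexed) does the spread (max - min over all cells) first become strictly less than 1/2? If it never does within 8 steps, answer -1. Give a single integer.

Step 1: max=17/3, min=14/3, spread=1
Step 2: max=50/9, min=85/18, spread=5/6
Step 3: max=581/108, min=1039/216, spread=41/72
Step 4: max=34333/6480, min=63461/12960, spread=347/864
  -> spread < 1/2 first at step 4
Step 5: max=2033981/388800, min=3848887/777600, spread=2921/10368
Step 6: max=121092457/23328000, min=232955789/46656000, spread=24611/124416
Step 7: max=7222551329/1399680000, min=14056360783/2799360000, spread=207329/1492992
Step 8: max=431648093413/83980800000, min=846921483701/167961600000, spread=1746635/17915904

Answer: 4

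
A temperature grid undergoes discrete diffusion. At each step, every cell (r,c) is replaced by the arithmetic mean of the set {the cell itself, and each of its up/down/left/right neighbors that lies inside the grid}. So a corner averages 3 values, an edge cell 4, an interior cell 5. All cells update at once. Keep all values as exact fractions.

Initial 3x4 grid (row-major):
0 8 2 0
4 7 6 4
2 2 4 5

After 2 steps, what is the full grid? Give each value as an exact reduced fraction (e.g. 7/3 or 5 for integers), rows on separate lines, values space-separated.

After step 1:
  4 17/4 4 2
  13/4 27/5 23/5 15/4
  8/3 15/4 17/4 13/3
After step 2:
  23/6 353/80 297/80 13/4
  919/240 17/4 22/5 881/240
  29/9 241/60 127/30 37/9

Answer: 23/6 353/80 297/80 13/4
919/240 17/4 22/5 881/240
29/9 241/60 127/30 37/9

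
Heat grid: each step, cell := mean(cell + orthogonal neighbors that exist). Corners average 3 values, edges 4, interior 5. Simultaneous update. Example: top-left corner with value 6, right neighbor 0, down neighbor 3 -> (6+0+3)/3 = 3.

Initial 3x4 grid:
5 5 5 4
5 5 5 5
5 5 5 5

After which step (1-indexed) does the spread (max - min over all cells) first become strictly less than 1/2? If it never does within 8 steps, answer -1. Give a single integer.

Step 1: max=5, min=14/3, spread=1/3
  -> spread < 1/2 first at step 1
Step 2: max=5, min=85/18, spread=5/18
Step 3: max=5, min=1039/216, spread=41/216
Step 4: max=5, min=125383/25920, spread=4217/25920
Step 5: max=35921/7200, min=7566851/1555200, spread=38417/311040
Step 6: max=717403/144000, min=455359789/93312000, spread=1903471/18662400
Step 7: max=21484241/4320000, min=27392610911/5598720000, spread=18038617/223948800
Step 8: max=1931073241/388800000, min=1646347817149/335923200000, spread=883978523/13436928000

Answer: 1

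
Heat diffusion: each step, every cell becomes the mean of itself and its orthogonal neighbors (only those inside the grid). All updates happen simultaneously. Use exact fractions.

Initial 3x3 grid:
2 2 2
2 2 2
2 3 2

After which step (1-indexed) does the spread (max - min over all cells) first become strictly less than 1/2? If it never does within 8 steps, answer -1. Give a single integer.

Step 1: max=7/3, min=2, spread=1/3
  -> spread < 1/2 first at step 1
Step 2: max=547/240, min=2, spread=67/240
Step 3: max=4757/2160, min=407/200, spread=1807/10800
Step 4: max=1885963/864000, min=11161/5400, spread=33401/288000
Step 5: max=16781933/7776000, min=1123391/540000, spread=3025513/38880000
Step 6: max=6685726867/3110400000, min=60355949/28800000, spread=53531/995328
Step 7: max=399280925849/186624000000, min=16343116051/7776000000, spread=450953/11943936
Step 8: max=23903783560603/11197440000000, min=1967248610519/933120000000, spread=3799043/143327232

Answer: 1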